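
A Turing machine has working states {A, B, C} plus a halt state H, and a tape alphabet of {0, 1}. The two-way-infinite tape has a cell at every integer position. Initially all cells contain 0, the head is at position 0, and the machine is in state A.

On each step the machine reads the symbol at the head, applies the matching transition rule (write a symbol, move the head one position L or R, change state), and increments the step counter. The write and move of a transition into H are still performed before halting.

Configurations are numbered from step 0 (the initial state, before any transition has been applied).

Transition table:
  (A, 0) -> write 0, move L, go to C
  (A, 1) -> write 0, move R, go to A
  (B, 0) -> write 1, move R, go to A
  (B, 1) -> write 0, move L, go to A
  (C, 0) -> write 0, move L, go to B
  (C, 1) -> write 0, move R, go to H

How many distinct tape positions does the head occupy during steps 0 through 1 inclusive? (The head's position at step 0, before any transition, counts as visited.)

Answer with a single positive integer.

Answer: 2

Derivation:
Step 1: in state A at pos 0, read 0 -> (A,0)->write 0,move L,goto C. Now: state=C, head=-1, tape[-2..1]=0000 (head:  ^)
Head positions at steps 0..1: starting at 0, distinct positions visited = {-1, 0} -> 2 position(s)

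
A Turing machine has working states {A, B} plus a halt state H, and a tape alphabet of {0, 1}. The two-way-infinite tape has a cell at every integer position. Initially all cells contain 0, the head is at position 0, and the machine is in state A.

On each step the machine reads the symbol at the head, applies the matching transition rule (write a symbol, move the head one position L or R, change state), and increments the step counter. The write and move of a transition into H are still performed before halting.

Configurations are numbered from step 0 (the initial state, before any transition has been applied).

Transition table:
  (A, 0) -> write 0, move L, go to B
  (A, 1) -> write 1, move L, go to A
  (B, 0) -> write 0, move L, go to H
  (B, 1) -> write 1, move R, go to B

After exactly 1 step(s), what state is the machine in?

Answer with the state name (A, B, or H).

Step 1: in state A at pos 0, read 0 -> (A,0)->write 0,move L,goto B. Now: state=B, head=-1, tape[-2..1]=0000 (head:  ^)

Answer: B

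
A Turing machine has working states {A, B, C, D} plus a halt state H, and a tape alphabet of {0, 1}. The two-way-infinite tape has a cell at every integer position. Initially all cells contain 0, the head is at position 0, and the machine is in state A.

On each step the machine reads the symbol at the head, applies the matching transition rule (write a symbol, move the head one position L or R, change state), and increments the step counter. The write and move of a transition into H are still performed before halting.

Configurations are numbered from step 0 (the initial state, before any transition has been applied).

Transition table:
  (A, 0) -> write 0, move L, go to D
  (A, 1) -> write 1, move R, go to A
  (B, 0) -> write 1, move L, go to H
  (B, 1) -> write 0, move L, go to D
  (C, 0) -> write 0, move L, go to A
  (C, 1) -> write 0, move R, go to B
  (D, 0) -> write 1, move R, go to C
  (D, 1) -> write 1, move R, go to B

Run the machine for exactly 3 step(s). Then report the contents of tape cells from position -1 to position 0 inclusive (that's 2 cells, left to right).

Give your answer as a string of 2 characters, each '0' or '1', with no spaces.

Answer: 10

Derivation:
Step 1: in state A at pos 0, read 0 -> (A,0)->write 0,move L,goto D. Now: state=D, head=-1, tape[-2..1]=0000 (head:  ^)
Step 2: in state D at pos -1, read 0 -> (D,0)->write 1,move R,goto C. Now: state=C, head=0, tape[-2..1]=0100 (head:   ^)
Step 3: in state C at pos 0, read 0 -> (C,0)->write 0,move L,goto A. Now: state=A, head=-1, tape[-2..1]=0100 (head:  ^)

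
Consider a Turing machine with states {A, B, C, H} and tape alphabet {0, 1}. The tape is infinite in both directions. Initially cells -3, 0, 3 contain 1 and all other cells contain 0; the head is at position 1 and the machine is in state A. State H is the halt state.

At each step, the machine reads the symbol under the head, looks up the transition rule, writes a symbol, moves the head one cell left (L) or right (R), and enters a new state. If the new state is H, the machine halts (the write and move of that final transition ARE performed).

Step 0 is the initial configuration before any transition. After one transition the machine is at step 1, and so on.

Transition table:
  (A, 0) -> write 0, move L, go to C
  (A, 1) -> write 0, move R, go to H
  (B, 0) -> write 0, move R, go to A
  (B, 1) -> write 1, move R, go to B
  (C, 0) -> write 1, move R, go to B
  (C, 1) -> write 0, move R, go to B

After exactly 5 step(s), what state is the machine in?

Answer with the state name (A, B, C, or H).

Answer: B

Derivation:
Step 1: in state A at pos 1, read 0 -> (A,0)->write 0,move L,goto C. Now: state=C, head=0, tape[-4..4]=010010010 (head:     ^)
Step 2: in state C at pos 0, read 1 -> (C,1)->write 0,move R,goto B. Now: state=B, head=1, tape[-4..4]=010000010 (head:      ^)
Step 3: in state B at pos 1, read 0 -> (B,0)->write 0,move R,goto A. Now: state=A, head=2, tape[-4..4]=010000010 (head:       ^)
Step 4: in state A at pos 2, read 0 -> (A,0)->write 0,move L,goto C. Now: state=C, head=1, tape[-4..4]=010000010 (head:      ^)
Step 5: in state C at pos 1, read 0 -> (C,0)->write 1,move R,goto B. Now: state=B, head=2, tape[-4..4]=010001010 (head:       ^)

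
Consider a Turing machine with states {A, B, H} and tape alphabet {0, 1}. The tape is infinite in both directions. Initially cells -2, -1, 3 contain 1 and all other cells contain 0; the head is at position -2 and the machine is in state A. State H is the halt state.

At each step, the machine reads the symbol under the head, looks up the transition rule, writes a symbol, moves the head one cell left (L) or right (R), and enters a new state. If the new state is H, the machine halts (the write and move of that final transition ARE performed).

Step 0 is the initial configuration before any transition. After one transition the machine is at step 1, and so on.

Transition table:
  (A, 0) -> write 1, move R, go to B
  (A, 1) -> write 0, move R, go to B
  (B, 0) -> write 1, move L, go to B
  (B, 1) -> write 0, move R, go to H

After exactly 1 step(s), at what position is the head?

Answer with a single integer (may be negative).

Step 1: in state A at pos -2, read 1 -> (A,1)->write 0,move R,goto B. Now: state=B, head=-1, tape[-3..4]=00100010 (head:   ^)

Answer: -1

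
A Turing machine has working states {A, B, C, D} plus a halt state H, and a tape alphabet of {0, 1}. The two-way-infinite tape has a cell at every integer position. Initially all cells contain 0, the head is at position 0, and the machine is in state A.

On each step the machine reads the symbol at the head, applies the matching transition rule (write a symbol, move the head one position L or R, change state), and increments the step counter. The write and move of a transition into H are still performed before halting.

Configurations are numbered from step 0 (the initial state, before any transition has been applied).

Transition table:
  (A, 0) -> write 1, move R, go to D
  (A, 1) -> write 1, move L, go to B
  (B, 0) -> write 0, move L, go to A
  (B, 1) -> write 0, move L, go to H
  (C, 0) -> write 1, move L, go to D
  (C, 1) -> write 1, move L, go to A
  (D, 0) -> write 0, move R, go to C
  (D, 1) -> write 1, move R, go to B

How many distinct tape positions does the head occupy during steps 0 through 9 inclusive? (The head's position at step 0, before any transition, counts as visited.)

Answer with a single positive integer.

Answer: 4

Derivation:
Step 1: in state A at pos 0, read 0 -> (A,0)->write 1,move R,goto D. Now: state=D, head=1, tape[-1..2]=0100 (head:   ^)
Step 2: in state D at pos 1, read 0 -> (D,0)->write 0,move R,goto C. Now: state=C, head=2, tape[-1..3]=01000 (head:    ^)
Step 3: in state C at pos 2, read 0 -> (C,0)->write 1,move L,goto D. Now: state=D, head=1, tape[-1..3]=01010 (head:   ^)
Step 4: in state D at pos 1, read 0 -> (D,0)->write 0,move R,goto C. Now: state=C, head=2, tape[-1..3]=01010 (head:    ^)
Step 5: in state C at pos 2, read 1 -> (C,1)->write 1,move L,goto A. Now: state=A, head=1, tape[-1..3]=01010 (head:   ^)
Step 6: in state A at pos 1, read 0 -> (A,0)->write 1,move R,goto D. Now: state=D, head=2, tape[-1..3]=01110 (head:    ^)
Step 7: in state D at pos 2, read 1 -> (D,1)->write 1,move R,goto B. Now: state=B, head=3, tape[-1..4]=011100 (head:     ^)
Step 8: in state B at pos 3, read 0 -> (B,0)->write 0,move L,goto A. Now: state=A, head=2, tape[-1..4]=011100 (head:    ^)
Step 9: in state A at pos 2, read 1 -> (A,1)->write 1,move L,goto B. Now: state=B, head=1, tape[-1..4]=011100 (head:   ^)
Head positions at steps 0..9: starting at 0, distinct positions visited = {0, 1, 2, 3} -> 4 position(s)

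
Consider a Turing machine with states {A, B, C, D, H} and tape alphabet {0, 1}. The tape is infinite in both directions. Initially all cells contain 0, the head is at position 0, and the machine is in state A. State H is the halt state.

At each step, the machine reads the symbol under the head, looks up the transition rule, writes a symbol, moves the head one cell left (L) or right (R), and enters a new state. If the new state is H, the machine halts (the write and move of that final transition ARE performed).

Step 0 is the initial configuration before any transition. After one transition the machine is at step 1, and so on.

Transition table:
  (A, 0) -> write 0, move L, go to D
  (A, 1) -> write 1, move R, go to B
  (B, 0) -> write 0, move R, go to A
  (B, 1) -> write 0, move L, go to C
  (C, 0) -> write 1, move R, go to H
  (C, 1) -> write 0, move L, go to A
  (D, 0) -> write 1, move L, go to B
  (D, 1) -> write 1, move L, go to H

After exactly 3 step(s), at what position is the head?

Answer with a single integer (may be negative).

Answer: -1

Derivation:
Step 1: in state A at pos 0, read 0 -> (A,0)->write 0,move L,goto D. Now: state=D, head=-1, tape[-2..1]=0000 (head:  ^)
Step 2: in state D at pos -1, read 0 -> (D,0)->write 1,move L,goto B. Now: state=B, head=-2, tape[-3..1]=00100 (head:  ^)
Step 3: in state B at pos -2, read 0 -> (B,0)->write 0,move R,goto A. Now: state=A, head=-1, tape[-3..1]=00100 (head:   ^)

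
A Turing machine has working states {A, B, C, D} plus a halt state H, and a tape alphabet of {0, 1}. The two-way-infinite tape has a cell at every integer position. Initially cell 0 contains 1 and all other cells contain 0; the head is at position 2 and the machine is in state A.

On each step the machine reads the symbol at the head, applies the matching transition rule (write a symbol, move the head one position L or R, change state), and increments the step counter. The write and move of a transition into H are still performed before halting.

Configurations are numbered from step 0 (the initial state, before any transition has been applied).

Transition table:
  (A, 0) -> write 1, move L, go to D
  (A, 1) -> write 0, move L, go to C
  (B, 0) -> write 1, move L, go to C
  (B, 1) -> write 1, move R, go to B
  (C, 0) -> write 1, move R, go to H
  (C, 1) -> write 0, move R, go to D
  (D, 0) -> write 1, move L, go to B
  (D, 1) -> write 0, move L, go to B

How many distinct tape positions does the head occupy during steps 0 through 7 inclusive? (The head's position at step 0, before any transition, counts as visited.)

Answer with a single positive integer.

Answer: 4

Derivation:
Step 1: in state A at pos 2, read 0 -> (A,0)->write 1,move L,goto D. Now: state=D, head=1, tape[-1..3]=01010 (head:   ^)
Step 2: in state D at pos 1, read 0 -> (D,0)->write 1,move L,goto B. Now: state=B, head=0, tape[-1..3]=01110 (head:  ^)
Step 3: in state B at pos 0, read 1 -> (B,1)->write 1,move R,goto B. Now: state=B, head=1, tape[-1..3]=01110 (head:   ^)
Step 4: in state B at pos 1, read 1 -> (B,1)->write 1,move R,goto B. Now: state=B, head=2, tape[-1..3]=01110 (head:    ^)
Step 5: in state B at pos 2, read 1 -> (B,1)->write 1,move R,goto B. Now: state=B, head=3, tape[-1..4]=011100 (head:     ^)
Step 6: in state B at pos 3, read 0 -> (B,0)->write 1,move L,goto C. Now: state=C, head=2, tape[-1..4]=011110 (head:    ^)
Step 7: in state C at pos 2, read 1 -> (C,1)->write 0,move R,goto D. Now: state=D, head=3, tape[-1..4]=011010 (head:     ^)
Head positions at steps 0..7: starting at 2, distinct positions visited = {0, 1, 2, 3} -> 4 position(s)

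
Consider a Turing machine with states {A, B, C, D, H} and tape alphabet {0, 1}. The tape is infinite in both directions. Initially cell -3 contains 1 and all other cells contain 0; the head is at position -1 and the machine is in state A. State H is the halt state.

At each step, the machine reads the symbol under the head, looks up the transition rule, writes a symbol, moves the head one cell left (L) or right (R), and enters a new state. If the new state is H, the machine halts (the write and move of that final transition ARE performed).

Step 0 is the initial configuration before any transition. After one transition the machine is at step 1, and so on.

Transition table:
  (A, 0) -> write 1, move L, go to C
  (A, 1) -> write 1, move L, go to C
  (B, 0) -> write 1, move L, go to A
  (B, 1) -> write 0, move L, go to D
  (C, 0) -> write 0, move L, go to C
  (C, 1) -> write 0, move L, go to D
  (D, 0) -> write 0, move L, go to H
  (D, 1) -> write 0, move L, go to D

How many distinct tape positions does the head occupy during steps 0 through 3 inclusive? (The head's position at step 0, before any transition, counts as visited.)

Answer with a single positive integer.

Step 1: in state A at pos -1, read 0 -> (A,0)->write 1,move L,goto C. Now: state=C, head=-2, tape[-4..0]=01010 (head:   ^)
Step 2: in state C at pos -2, read 0 -> (C,0)->write 0,move L,goto C. Now: state=C, head=-3, tape[-4..0]=01010 (head:  ^)
Step 3: in state C at pos -3, read 1 -> (C,1)->write 0,move L,goto D. Now: state=D, head=-4, tape[-5..0]=000010 (head:  ^)
Head positions at steps 0..3: starting at -1, distinct positions visited = {-4, -3, -2, -1} -> 4 position(s)

Answer: 4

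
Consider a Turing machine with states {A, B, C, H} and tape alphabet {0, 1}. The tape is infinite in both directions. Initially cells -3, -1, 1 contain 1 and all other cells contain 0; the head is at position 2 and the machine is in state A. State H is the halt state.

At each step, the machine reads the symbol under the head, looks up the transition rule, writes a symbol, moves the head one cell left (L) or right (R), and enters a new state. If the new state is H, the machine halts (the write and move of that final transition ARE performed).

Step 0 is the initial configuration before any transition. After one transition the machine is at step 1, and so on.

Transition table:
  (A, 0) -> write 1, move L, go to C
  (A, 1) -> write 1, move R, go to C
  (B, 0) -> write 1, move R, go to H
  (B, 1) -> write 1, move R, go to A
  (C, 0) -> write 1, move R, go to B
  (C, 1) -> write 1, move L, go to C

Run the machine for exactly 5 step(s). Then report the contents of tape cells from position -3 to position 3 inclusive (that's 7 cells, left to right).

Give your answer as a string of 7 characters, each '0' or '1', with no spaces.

Answer: 1011110

Derivation:
Step 1: in state A at pos 2, read 0 -> (A,0)->write 1,move L,goto C. Now: state=C, head=1, tape[-4..3]=01010110 (head:      ^)
Step 2: in state C at pos 1, read 1 -> (C,1)->write 1,move L,goto C. Now: state=C, head=0, tape[-4..3]=01010110 (head:     ^)
Step 3: in state C at pos 0, read 0 -> (C,0)->write 1,move R,goto B. Now: state=B, head=1, tape[-4..3]=01011110 (head:      ^)
Step 4: in state B at pos 1, read 1 -> (B,1)->write 1,move R,goto A. Now: state=A, head=2, tape[-4..3]=01011110 (head:       ^)
Step 5: in state A at pos 2, read 1 -> (A,1)->write 1,move R,goto C. Now: state=C, head=3, tape[-4..4]=010111100 (head:        ^)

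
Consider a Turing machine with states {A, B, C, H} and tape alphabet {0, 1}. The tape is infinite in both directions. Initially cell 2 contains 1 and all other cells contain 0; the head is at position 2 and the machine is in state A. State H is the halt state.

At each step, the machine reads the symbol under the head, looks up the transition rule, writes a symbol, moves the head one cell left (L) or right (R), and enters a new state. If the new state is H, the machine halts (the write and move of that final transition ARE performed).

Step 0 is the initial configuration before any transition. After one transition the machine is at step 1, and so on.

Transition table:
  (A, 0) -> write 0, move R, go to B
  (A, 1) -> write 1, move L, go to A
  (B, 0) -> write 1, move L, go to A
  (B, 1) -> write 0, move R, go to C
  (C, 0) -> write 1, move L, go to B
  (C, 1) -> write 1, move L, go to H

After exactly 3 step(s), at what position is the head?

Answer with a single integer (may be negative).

Answer: 3

Derivation:
Step 1: in state A at pos 2, read 1 -> (A,1)->write 1,move L,goto A. Now: state=A, head=1, tape[0..3]=0010 (head:  ^)
Step 2: in state A at pos 1, read 0 -> (A,0)->write 0,move R,goto B. Now: state=B, head=2, tape[0..3]=0010 (head:   ^)
Step 3: in state B at pos 2, read 1 -> (B,1)->write 0,move R,goto C. Now: state=C, head=3, tape[0..4]=00000 (head:    ^)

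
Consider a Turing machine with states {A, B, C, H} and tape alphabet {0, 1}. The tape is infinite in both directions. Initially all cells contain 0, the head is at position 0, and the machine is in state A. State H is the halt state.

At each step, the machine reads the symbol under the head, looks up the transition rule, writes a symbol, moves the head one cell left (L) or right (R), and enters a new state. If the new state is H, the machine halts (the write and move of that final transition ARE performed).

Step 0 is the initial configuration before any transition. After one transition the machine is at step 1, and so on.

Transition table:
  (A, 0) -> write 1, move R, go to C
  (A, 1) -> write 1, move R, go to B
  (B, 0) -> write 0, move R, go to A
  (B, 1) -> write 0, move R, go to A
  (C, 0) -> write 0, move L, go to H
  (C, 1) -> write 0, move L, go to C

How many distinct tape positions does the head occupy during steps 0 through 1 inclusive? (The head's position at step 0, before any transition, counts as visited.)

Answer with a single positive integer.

Answer: 2

Derivation:
Step 1: in state A at pos 0, read 0 -> (A,0)->write 1,move R,goto C. Now: state=C, head=1, tape[-1..2]=0100 (head:   ^)
Head positions at steps 0..1: starting at 0, distinct positions visited = {0, 1} -> 2 position(s)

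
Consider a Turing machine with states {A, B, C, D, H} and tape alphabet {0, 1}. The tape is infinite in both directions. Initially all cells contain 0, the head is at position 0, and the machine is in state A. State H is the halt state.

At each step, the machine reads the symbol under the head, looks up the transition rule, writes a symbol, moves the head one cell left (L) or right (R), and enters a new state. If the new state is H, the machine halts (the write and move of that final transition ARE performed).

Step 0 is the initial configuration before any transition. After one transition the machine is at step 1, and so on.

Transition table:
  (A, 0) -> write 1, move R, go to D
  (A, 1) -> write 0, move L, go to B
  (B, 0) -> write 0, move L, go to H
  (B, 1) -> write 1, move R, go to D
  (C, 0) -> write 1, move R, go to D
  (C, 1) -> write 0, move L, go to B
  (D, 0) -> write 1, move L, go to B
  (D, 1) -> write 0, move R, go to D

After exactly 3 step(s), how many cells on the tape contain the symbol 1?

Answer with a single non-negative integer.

Answer: 2

Derivation:
Step 1: in state A at pos 0, read 0 -> (A,0)->write 1,move R,goto D. Now: state=D, head=1, tape[-1..2]=0100 (head:   ^)
Step 2: in state D at pos 1, read 0 -> (D,0)->write 1,move L,goto B. Now: state=B, head=0, tape[-1..2]=0110 (head:  ^)
Step 3: in state B at pos 0, read 1 -> (B,1)->write 1,move R,goto D. Now: state=D, head=1, tape[-1..2]=0110 (head:   ^)
Cells containing 1 after step 3: {0, 1} -> 2 cell(s)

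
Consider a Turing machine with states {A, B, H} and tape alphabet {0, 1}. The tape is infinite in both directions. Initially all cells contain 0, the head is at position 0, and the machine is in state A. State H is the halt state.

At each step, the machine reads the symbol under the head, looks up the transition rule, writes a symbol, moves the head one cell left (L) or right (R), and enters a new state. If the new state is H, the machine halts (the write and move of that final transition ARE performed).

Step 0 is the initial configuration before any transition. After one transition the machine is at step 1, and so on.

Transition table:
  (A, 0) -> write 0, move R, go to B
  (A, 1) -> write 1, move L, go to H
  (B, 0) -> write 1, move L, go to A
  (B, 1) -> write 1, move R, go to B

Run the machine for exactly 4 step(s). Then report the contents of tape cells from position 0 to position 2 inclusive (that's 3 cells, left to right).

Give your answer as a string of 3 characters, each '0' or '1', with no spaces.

Step 1: in state A at pos 0, read 0 -> (A,0)->write 0,move R,goto B. Now: state=B, head=1, tape[-1..2]=0000 (head:   ^)
Step 2: in state B at pos 1, read 0 -> (B,0)->write 1,move L,goto A. Now: state=A, head=0, tape[-1..2]=0010 (head:  ^)
Step 3: in state A at pos 0, read 0 -> (A,0)->write 0,move R,goto B. Now: state=B, head=1, tape[-1..2]=0010 (head:   ^)
Step 4: in state B at pos 1, read 1 -> (B,1)->write 1,move R,goto B. Now: state=B, head=2, tape[-1..3]=00100 (head:    ^)

Answer: 010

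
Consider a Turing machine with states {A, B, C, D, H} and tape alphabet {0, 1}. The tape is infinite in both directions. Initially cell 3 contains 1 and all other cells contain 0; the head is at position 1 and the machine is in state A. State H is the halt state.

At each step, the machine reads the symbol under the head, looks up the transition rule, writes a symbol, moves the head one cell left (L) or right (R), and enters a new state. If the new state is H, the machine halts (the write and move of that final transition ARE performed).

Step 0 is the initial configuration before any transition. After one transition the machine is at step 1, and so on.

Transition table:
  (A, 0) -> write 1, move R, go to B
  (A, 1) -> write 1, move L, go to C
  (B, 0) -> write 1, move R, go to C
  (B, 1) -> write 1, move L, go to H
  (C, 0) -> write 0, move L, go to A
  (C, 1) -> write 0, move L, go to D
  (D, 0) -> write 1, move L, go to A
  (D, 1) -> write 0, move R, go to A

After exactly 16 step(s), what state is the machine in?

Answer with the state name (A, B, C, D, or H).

Answer: A

Derivation:
Step 1: in state A at pos 1, read 0 -> (A,0)->write 1,move R,goto B. Now: state=B, head=2, tape[0..4]=01010 (head:   ^)
Step 2: in state B at pos 2, read 0 -> (B,0)->write 1,move R,goto C. Now: state=C, head=3, tape[0..4]=01110 (head:    ^)
Step 3: in state C at pos 3, read 1 -> (C,1)->write 0,move L,goto D. Now: state=D, head=2, tape[0..4]=01100 (head:   ^)
Step 4: in state D at pos 2, read 1 -> (D,1)->write 0,move R,goto A. Now: state=A, head=3, tape[0..4]=01000 (head:    ^)
Step 5: in state A at pos 3, read 0 -> (A,0)->write 1,move R,goto B. Now: state=B, head=4, tape[0..5]=010100 (head:     ^)
Step 6: in state B at pos 4, read 0 -> (B,0)->write 1,move R,goto C. Now: state=C, head=5, tape[0..6]=0101100 (head:      ^)
Step 7: in state C at pos 5, read 0 -> (C,0)->write 0,move L,goto A. Now: state=A, head=4, tape[0..6]=0101100 (head:     ^)
Step 8: in state A at pos 4, read 1 -> (A,1)->write 1,move L,goto C. Now: state=C, head=3, tape[0..6]=0101100 (head:    ^)
Step 9: in state C at pos 3, read 1 -> (C,1)->write 0,move L,goto D. Now: state=D, head=2, tape[0..6]=0100100 (head:   ^)
Step 10: in state D at pos 2, read 0 -> (D,0)->write 1,move L,goto A. Now: state=A, head=1, tape[0..6]=0110100 (head:  ^)
Step 11: in state A at pos 1, read 1 -> (A,1)->write 1,move L,goto C. Now: state=C, head=0, tape[-1..6]=00110100 (head:  ^)
Step 12: in state C at pos 0, read 0 -> (C,0)->write 0,move L,goto A. Now: state=A, head=-1, tape[-2..6]=000110100 (head:  ^)
Step 13: in state A at pos -1, read 0 -> (A,0)->write 1,move R,goto B. Now: state=B, head=0, tape[-2..6]=010110100 (head:   ^)
Step 14: in state B at pos 0, read 0 -> (B,0)->write 1,move R,goto C. Now: state=C, head=1, tape[-2..6]=011110100 (head:    ^)
Step 15: in state C at pos 1, read 1 -> (C,1)->write 0,move L,goto D. Now: state=D, head=0, tape[-2..6]=011010100 (head:   ^)
Step 16: in state D at pos 0, read 1 -> (D,1)->write 0,move R,goto A. Now: state=A, head=1, tape[-2..6]=010010100 (head:    ^)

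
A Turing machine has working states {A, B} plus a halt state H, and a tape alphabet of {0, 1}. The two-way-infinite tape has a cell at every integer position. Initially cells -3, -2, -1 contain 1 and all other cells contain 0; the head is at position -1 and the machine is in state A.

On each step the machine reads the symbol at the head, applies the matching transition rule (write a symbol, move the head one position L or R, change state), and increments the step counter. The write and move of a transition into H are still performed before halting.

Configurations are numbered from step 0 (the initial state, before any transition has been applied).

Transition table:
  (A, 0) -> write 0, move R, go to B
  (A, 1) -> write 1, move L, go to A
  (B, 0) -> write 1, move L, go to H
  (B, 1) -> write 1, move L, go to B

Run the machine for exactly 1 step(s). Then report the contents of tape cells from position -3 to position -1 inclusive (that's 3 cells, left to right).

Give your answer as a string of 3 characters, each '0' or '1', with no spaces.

Answer: 111

Derivation:
Step 1: in state A at pos -1, read 1 -> (A,1)->write 1,move L,goto A. Now: state=A, head=-2, tape[-4..0]=01110 (head:   ^)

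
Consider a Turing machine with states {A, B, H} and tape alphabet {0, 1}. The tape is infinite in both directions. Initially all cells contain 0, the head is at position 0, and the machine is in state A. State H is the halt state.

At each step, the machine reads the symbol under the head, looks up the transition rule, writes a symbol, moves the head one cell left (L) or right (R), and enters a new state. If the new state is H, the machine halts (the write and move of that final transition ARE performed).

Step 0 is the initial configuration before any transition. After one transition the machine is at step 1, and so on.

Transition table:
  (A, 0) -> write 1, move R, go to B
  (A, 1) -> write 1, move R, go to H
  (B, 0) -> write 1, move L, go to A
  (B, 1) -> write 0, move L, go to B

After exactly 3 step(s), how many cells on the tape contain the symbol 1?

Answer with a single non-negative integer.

Step 1: in state A at pos 0, read 0 -> (A,0)->write 1,move R,goto B. Now: state=B, head=1, tape[-1..2]=0100 (head:   ^)
Step 2: in state B at pos 1, read 0 -> (B,0)->write 1,move L,goto A. Now: state=A, head=0, tape[-1..2]=0110 (head:  ^)
Step 3: in state A at pos 0, read 1 -> (A,1)->write 1,move R,goto H. Now: state=H, head=1, tape[-1..2]=0110 (head:   ^)
Cells containing 1 after step 3: {0, 1} -> 2 cell(s)

Answer: 2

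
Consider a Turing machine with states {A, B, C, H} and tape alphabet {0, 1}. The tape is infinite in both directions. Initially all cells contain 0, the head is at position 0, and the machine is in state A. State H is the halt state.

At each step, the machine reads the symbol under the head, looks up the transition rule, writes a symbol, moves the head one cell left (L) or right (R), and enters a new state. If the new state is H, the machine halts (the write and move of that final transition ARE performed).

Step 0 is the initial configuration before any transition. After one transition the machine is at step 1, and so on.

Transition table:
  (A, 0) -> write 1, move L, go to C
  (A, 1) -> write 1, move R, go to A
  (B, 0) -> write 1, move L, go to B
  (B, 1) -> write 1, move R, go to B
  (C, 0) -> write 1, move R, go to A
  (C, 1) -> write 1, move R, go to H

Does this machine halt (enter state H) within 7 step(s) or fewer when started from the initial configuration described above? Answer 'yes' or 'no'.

Step 1: in state A at pos 0, read 0 -> (A,0)->write 1,move L,goto C. Now: state=C, head=-1, tape[-2..1]=0010 (head:  ^)
Step 2: in state C at pos -1, read 0 -> (C,0)->write 1,move R,goto A. Now: state=A, head=0, tape[-2..1]=0110 (head:   ^)
Step 3: in state A at pos 0, read 1 -> (A,1)->write 1,move R,goto A. Now: state=A, head=1, tape[-2..2]=01100 (head:    ^)
Step 4: in state A at pos 1, read 0 -> (A,0)->write 1,move L,goto C. Now: state=C, head=0, tape[-2..2]=01110 (head:   ^)
Step 5: in state C at pos 0, read 1 -> (C,1)->write 1,move R,goto H. Now: state=H, head=1, tape[-2..2]=01110 (head:    ^)
State H reached at step 5; 5 <= 7 -> yes

Answer: yes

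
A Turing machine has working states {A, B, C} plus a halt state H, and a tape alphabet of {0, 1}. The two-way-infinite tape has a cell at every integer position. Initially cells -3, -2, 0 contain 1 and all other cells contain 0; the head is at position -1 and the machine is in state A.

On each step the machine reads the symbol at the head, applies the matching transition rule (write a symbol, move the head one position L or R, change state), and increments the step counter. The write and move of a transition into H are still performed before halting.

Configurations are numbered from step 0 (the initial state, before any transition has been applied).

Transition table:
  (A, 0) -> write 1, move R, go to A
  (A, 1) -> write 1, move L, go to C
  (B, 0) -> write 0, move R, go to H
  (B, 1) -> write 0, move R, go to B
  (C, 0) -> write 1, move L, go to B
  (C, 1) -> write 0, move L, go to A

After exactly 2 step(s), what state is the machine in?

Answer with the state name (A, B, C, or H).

Step 1: in state A at pos -1, read 0 -> (A,0)->write 1,move R,goto A. Now: state=A, head=0, tape[-4..1]=011110 (head:     ^)
Step 2: in state A at pos 0, read 1 -> (A,1)->write 1,move L,goto C. Now: state=C, head=-1, tape[-4..1]=011110 (head:    ^)

Answer: C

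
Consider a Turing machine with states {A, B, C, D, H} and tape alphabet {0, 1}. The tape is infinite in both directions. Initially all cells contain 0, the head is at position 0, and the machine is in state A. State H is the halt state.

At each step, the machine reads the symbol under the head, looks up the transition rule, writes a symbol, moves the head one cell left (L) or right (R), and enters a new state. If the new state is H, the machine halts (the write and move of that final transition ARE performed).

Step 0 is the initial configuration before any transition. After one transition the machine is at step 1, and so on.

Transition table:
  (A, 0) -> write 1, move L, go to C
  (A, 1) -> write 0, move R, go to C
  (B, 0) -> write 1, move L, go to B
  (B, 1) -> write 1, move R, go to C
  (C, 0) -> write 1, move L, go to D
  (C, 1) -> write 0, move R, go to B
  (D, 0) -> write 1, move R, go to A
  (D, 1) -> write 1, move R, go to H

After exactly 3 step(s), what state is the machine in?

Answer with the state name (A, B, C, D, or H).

Answer: A

Derivation:
Step 1: in state A at pos 0, read 0 -> (A,0)->write 1,move L,goto C. Now: state=C, head=-1, tape[-2..1]=0010 (head:  ^)
Step 2: in state C at pos -1, read 0 -> (C,0)->write 1,move L,goto D. Now: state=D, head=-2, tape[-3..1]=00110 (head:  ^)
Step 3: in state D at pos -2, read 0 -> (D,0)->write 1,move R,goto A. Now: state=A, head=-1, tape[-3..1]=01110 (head:   ^)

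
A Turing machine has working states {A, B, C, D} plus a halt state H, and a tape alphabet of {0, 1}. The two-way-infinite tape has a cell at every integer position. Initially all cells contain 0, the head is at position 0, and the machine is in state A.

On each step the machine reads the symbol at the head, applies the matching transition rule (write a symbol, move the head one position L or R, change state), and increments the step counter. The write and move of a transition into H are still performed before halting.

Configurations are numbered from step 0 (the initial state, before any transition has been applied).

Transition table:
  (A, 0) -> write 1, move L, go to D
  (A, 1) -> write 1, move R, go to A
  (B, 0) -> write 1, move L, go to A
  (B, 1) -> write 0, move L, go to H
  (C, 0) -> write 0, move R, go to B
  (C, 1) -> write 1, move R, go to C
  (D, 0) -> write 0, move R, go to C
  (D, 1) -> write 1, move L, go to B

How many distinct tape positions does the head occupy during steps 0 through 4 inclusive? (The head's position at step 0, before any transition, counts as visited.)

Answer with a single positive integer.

Step 1: in state A at pos 0, read 0 -> (A,0)->write 1,move L,goto D. Now: state=D, head=-1, tape[-2..1]=0010 (head:  ^)
Step 2: in state D at pos -1, read 0 -> (D,0)->write 0,move R,goto C. Now: state=C, head=0, tape[-2..1]=0010 (head:   ^)
Step 3: in state C at pos 0, read 1 -> (C,1)->write 1,move R,goto C. Now: state=C, head=1, tape[-2..2]=00100 (head:    ^)
Step 4: in state C at pos 1, read 0 -> (C,0)->write 0,move R,goto B. Now: state=B, head=2, tape[-2..3]=001000 (head:     ^)
Head positions at steps 0..4: starting at 0, distinct positions visited = {-1, 0, 1, 2} -> 4 position(s)

Answer: 4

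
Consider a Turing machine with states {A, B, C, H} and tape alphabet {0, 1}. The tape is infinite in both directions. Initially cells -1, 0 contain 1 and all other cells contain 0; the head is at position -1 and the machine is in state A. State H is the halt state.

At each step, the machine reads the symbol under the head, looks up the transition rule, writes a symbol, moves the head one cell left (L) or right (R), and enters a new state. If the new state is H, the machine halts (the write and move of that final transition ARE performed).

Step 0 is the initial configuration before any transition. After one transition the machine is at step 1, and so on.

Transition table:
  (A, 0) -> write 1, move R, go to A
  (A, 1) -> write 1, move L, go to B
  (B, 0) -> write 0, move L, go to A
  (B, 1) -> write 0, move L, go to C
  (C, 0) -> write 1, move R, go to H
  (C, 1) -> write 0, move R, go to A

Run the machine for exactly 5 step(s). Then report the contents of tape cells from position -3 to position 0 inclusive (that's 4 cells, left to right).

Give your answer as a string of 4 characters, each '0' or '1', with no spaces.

Step 1: in state A at pos -1, read 1 -> (A,1)->write 1,move L,goto B. Now: state=B, head=-2, tape[-3..1]=00110 (head:  ^)
Step 2: in state B at pos -2, read 0 -> (B,0)->write 0,move L,goto A. Now: state=A, head=-3, tape[-4..1]=000110 (head:  ^)
Step 3: in state A at pos -3, read 0 -> (A,0)->write 1,move R,goto A. Now: state=A, head=-2, tape[-4..1]=010110 (head:   ^)
Step 4: in state A at pos -2, read 0 -> (A,0)->write 1,move R,goto A. Now: state=A, head=-1, tape[-4..1]=011110 (head:    ^)
Step 5: in state A at pos -1, read 1 -> (A,1)->write 1,move L,goto B. Now: state=B, head=-2, tape[-4..1]=011110 (head:   ^)

Answer: 1111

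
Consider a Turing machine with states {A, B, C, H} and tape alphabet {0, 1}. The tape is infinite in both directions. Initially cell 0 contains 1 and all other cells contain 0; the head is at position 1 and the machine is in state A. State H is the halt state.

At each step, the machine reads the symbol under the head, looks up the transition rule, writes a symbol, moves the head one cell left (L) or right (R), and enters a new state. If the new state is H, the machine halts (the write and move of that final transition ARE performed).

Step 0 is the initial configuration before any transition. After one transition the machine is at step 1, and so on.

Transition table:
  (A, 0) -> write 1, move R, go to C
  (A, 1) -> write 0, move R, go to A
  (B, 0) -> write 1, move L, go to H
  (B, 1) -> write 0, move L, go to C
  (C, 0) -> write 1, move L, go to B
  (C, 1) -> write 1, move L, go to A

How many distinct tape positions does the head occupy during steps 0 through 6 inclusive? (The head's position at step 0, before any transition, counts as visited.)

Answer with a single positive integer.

Step 1: in state A at pos 1, read 0 -> (A,0)->write 1,move R,goto C. Now: state=C, head=2, tape[-1..3]=01100 (head:    ^)
Step 2: in state C at pos 2, read 0 -> (C,0)->write 1,move L,goto B. Now: state=B, head=1, tape[-1..3]=01110 (head:   ^)
Step 3: in state B at pos 1, read 1 -> (B,1)->write 0,move L,goto C. Now: state=C, head=0, tape[-1..3]=01010 (head:  ^)
Step 4: in state C at pos 0, read 1 -> (C,1)->write 1,move L,goto A. Now: state=A, head=-1, tape[-2..3]=001010 (head:  ^)
Step 5: in state A at pos -1, read 0 -> (A,0)->write 1,move R,goto C. Now: state=C, head=0, tape[-2..3]=011010 (head:   ^)
Step 6: in state C at pos 0, read 1 -> (C,1)->write 1,move L,goto A. Now: state=A, head=-1, tape[-2..3]=011010 (head:  ^)
Head positions at steps 0..6: starting at 1, distinct positions visited = {-1, 0, 1, 2} -> 4 position(s)

Answer: 4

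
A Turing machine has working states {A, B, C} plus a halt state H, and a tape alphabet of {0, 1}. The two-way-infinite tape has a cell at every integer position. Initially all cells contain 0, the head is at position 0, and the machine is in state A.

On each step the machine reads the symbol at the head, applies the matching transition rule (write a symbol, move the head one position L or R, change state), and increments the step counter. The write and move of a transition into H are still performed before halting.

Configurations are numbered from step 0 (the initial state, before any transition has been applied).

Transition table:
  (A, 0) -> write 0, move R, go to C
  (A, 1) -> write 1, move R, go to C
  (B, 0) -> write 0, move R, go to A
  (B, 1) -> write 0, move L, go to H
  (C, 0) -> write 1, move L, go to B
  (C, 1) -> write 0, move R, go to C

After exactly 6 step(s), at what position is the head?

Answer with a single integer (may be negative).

Step 1: in state A at pos 0, read 0 -> (A,0)->write 0,move R,goto C. Now: state=C, head=1, tape[-1..2]=0000 (head:   ^)
Step 2: in state C at pos 1, read 0 -> (C,0)->write 1,move L,goto B. Now: state=B, head=0, tape[-1..2]=0010 (head:  ^)
Step 3: in state B at pos 0, read 0 -> (B,0)->write 0,move R,goto A. Now: state=A, head=1, tape[-1..2]=0010 (head:   ^)
Step 4: in state A at pos 1, read 1 -> (A,1)->write 1,move R,goto C. Now: state=C, head=2, tape[-1..3]=00100 (head:    ^)
Step 5: in state C at pos 2, read 0 -> (C,0)->write 1,move L,goto B. Now: state=B, head=1, tape[-1..3]=00110 (head:   ^)
Step 6: in state B at pos 1, read 1 -> (B,1)->write 0,move L,goto H. Now: state=H, head=0, tape[-1..3]=00010 (head:  ^)

Answer: 0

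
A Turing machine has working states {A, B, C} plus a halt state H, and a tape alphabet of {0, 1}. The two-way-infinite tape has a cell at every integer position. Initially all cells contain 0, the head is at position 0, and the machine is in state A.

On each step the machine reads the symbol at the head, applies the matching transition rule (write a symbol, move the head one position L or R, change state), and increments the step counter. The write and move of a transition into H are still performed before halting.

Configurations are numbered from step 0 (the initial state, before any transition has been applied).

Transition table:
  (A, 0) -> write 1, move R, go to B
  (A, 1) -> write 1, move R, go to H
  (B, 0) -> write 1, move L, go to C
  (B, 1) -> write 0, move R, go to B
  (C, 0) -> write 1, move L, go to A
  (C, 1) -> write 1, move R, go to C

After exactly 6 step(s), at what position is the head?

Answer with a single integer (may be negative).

Answer: 2

Derivation:
Step 1: in state A at pos 0, read 0 -> (A,0)->write 1,move R,goto B. Now: state=B, head=1, tape[-1..2]=0100 (head:   ^)
Step 2: in state B at pos 1, read 0 -> (B,0)->write 1,move L,goto C. Now: state=C, head=0, tape[-1..2]=0110 (head:  ^)
Step 3: in state C at pos 0, read 1 -> (C,1)->write 1,move R,goto C. Now: state=C, head=1, tape[-1..2]=0110 (head:   ^)
Step 4: in state C at pos 1, read 1 -> (C,1)->write 1,move R,goto C. Now: state=C, head=2, tape[-1..3]=01100 (head:    ^)
Step 5: in state C at pos 2, read 0 -> (C,0)->write 1,move L,goto A. Now: state=A, head=1, tape[-1..3]=01110 (head:   ^)
Step 6: in state A at pos 1, read 1 -> (A,1)->write 1,move R,goto H. Now: state=H, head=2, tape[-1..3]=01110 (head:    ^)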